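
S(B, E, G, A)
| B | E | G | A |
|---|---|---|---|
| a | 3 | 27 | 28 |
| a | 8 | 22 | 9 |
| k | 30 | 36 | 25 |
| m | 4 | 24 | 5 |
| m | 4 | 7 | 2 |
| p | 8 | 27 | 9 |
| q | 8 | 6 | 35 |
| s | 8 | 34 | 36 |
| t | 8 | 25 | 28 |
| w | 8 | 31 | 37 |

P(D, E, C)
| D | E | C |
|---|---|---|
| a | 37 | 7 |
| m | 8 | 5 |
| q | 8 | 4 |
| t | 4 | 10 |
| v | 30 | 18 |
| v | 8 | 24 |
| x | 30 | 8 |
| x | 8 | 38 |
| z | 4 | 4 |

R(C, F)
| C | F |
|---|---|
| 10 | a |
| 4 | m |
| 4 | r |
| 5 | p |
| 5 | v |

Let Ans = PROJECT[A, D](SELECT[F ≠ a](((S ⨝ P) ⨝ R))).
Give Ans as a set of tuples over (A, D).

{(2, z), (28, m), (28, q), (35, m), (35, q), (36, m), (36, q), (37, m), (37, q), (5, z), (9, m), (9, q)}

Natural join on E: {(a, 8, 22, 9, m, 5), (a, 8, 22, 9, q, 4), (a, 8, 22, 9, v, 24), (a, 8, 22, 9, x, 38), (k, 30, 36, 25, v, 18), (k, 30, 36, 25, x, 8), (m, 4, 24, 5, t, 10), (m, 4, 24, 5, z, 4), (m, 4, 7, 2, t, 10), (m, 4, 7, 2, z, 4), (p, 8, 27, 9, m, 5), (p, 8, 27, 9, q, 4), (p, 8, 27, 9, v, 24), (p, 8, 27, 9, x, 38), (q, 8, 6, 35, m, 5), (q, 8, 6, 35, q, 4), (q, 8, 6, 35, v, 24), (q, 8, 6, 35, x, 38), (s, 8, 34, 36, m, 5), (s, 8, 34, 36, q, 4), (s, 8, 34, 36, v, 24), (s, 8, 34, 36, x, 38), (t, 8, 25, 28, m, 5), (t, 8, 25, 28, q, 4), (t, 8, 25, 28, v, 24), (t, 8, 25, 28, x, 38), (w, 8, 31, 37, m, 5), (w, 8, 31, 37, q, 4), (w, 8, 31, 37, v, 24), (w, 8, 31, 37, x, 38)}
Natural join on C: {(a, 8, 22, 9, m, 5, p), (a, 8, 22, 9, m, 5, v), (a, 8, 22, 9, q, 4, m), (a, 8, 22, 9, q, 4, r), (m, 4, 24, 5, t, 10, a), (m, 4, 24, 5, z, 4, m), (m, 4, 24, 5, z, 4, r), (m, 4, 7, 2, t, 10, a), (m, 4, 7, 2, z, 4, m), (m, 4, 7, 2, z, 4, r), (p, 8, 27, 9, m, 5, p), (p, 8, 27, 9, m, 5, v), (p, 8, 27, 9, q, 4, m), (p, 8, 27, 9, q, 4, r), (q, 8, 6, 35, m, 5, p), (q, 8, 6, 35, m, 5, v), (q, 8, 6, 35, q, 4, m), (q, 8, 6, 35, q, 4, r), (s, 8, 34, 36, m, 5, p), (s, 8, 34, 36, m, 5, v), (s, 8, 34, 36, q, 4, m), (s, 8, 34, 36, q, 4, r), (t, 8, 25, 28, m, 5, p), (t, 8, 25, 28, m, 5, v), (t, 8, 25, 28, q, 4, m), (t, 8, 25, 28, q, 4, r), (w, 8, 31, 37, m, 5, p), (w, 8, 31, 37, m, 5, v), (w, 8, 31, 37, q, 4, m), (w, 8, 31, 37, q, 4, r)}
σ[F ≠ a]: keep tuples satisfying F ≠ a → {(a, 8, 22, 9, m, 5, p), (a, 8, 22, 9, m, 5, v), (a, 8, 22, 9, q, 4, m), (a, 8, 22, 9, q, 4, r), (m, 4, 24, 5, z, 4, m), (m, 4, 24, 5, z, 4, r), (m, 4, 7, 2, z, 4, m), (m, 4, 7, 2, z, 4, r), (p, 8, 27, 9, m, 5, p), (p, 8, 27, 9, m, 5, v), (p, 8, 27, 9, q, 4, m), (p, 8, 27, 9, q, 4, r), (q, 8, 6, 35, m, 5, p), (q, 8, 6, 35, m, 5, v), (q, 8, 6, 35, q, 4, m), (q, 8, 6, 35, q, 4, r), (s, 8, 34, 36, m, 5, p), (s, 8, 34, 36, m, 5, v), (s, 8, 34, 36, q, 4, m), (s, 8, 34, 36, q, 4, r), (t, 8, 25, 28, m, 5, p), (t, 8, 25, 28, m, 5, v), (t, 8, 25, 28, q, 4, m), (t, 8, 25, 28, q, 4, r), (w, 8, 31, 37, m, 5, p), (w, 8, 31, 37, m, 5, v), (w, 8, 31, 37, q, 4, m), (w, 8, 31, 37, q, 4, r)}
π[A, D]: project onto (A, D) (16 duplicate(s) eliminated) → {(2, z), (28, m), (28, q), (35, m), (35, q), (36, m), (36, q), (37, m), (37, q), (5, z), (9, m), (9, q)}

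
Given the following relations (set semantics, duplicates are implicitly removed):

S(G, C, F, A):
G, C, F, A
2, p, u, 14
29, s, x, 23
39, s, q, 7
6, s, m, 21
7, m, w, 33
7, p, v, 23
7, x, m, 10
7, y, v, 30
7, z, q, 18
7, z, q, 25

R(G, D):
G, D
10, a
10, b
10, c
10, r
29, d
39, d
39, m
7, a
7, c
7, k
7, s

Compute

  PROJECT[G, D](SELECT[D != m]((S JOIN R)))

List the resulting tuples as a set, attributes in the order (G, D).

{(29, d), (39, d), (7, a), (7, c), (7, k), (7, s)}

S ⋈ R (natural join on G): {(29, s, x, 23, d), (39, s, q, 7, d), (39, s, q, 7, m), (7, m, w, 33, a), (7, m, w, 33, c), (7, m, w, 33, k), (7, m, w, 33, s), (7, p, v, 23, a), (7, p, v, 23, c), (7, p, v, 23, k), (7, p, v, 23, s), (7, x, m, 10, a), (7, x, m, 10, c), (7, x, m, 10, k), (7, x, m, 10, s), (7, y, v, 30, a), (7, y, v, 30, c), (7, y, v, 30, k), (7, y, v, 30, s), (7, z, q, 18, a), (7, z, q, 18, c), (7, z, q, 18, k), (7, z, q, 18, s), (7, z, q, 25, a), (7, z, q, 25, c), (7, z, q, 25, k), (7, z, q, 25, s)}
Selection D != m: {(29, s, x, 23, d), (39, s, q, 7, d), (7, m, w, 33, a), (7, m, w, 33, c), (7, m, w, 33, k), (7, m, w, 33, s), (7, p, v, 23, a), (7, p, v, 23, c), (7, p, v, 23, k), (7, p, v, 23, s), (7, x, m, 10, a), (7, x, m, 10, c), (7, x, m, 10, k), (7, x, m, 10, s), (7, y, v, 30, a), (7, y, v, 30, c), (7, y, v, 30, k), (7, y, v, 30, s), (7, z, q, 18, a), (7, z, q, 18, c), (7, z, q, 18, k), (7, z, q, 18, s), (7, z, q, 25, a), (7, z, q, 25, c), (7, z, q, 25, k), (7, z, q, 25, s)}
π[G, D]: project onto (G, D) (20 duplicate(s) eliminated) → {(29, d), (39, d), (7, a), (7, c), (7, k), (7, s)}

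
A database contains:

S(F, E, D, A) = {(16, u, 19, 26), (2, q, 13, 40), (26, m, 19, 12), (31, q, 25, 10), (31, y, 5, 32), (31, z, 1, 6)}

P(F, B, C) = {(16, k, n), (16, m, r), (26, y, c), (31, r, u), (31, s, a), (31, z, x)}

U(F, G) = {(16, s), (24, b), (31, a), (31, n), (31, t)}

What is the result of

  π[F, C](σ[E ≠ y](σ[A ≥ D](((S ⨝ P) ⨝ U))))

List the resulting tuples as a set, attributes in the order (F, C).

{(16, n), (16, r), (31, a), (31, u), (31, x)}

Joining S and P on F yields {(16, u, 19, 26, k, n), (16, u, 19, 26, m, r), (26, m, 19, 12, y, c), (31, q, 25, 10, r, u), (31, q, 25, 10, s, a), (31, q, 25, 10, z, x), (31, y, 5, 32, r, u), (31, y, 5, 32, s, a), (31, y, 5, 32, z, x), (31, z, 1, 6, r, u), (31, z, 1, 6, s, a), (31, z, 1, 6, z, x)}.
Joining (S ⨝ P) and U on F yields {(16, u, 19, 26, k, n, s), (16, u, 19, 26, m, r, s), (31, q, 25, 10, r, u, a), (31, q, 25, 10, r, u, n), (31, q, 25, 10, r, u, t), (31, q, 25, 10, s, a, a), (31, q, 25, 10, s, a, n), (31, q, 25, 10, s, a, t), (31, q, 25, 10, z, x, a), (31, q, 25, 10, z, x, n), (31, q, 25, 10, z, x, t), (31, y, 5, 32, r, u, a), (31, y, 5, 32, r, u, n), (31, y, 5, 32, r, u, t), (31, y, 5, 32, s, a, a), (31, y, 5, 32, s, a, n), (31, y, 5, 32, s, a, t), (31, y, 5, 32, z, x, a), (31, y, 5, 32, z, x, n), (31, y, 5, 32, z, x, t), (31, z, 1, 6, r, u, a), (31, z, 1, 6, r, u, n), (31, z, 1, 6, r, u, t), (31, z, 1, 6, s, a, a), (31, z, 1, 6, s, a, n), (31, z, 1, 6, s, a, t), (31, z, 1, 6, z, x, a), (31, z, 1, 6, z, x, n), (31, z, 1, 6, z, x, t)}.
Selection A ≥ D: {(16, u, 19, 26, k, n, s), (16, u, 19, 26, m, r, s), (31, y, 5, 32, r, u, a), (31, y, 5, 32, r, u, n), (31, y, 5, 32, r, u, t), (31, y, 5, 32, s, a, a), (31, y, 5, 32, s, a, n), (31, y, 5, 32, s, a, t), (31, y, 5, 32, z, x, a), (31, y, 5, 32, z, x, n), (31, y, 5, 32, z, x, t), (31, z, 1, 6, r, u, a), (31, z, 1, 6, r, u, n), (31, z, 1, 6, r, u, t), (31, z, 1, 6, s, a, a), (31, z, 1, 6, s, a, n), (31, z, 1, 6, s, a, t), (31, z, 1, 6, z, x, a), (31, z, 1, 6, z, x, n), (31, z, 1, 6, z, x, t)}
Selection E ≠ y: {(16, u, 19, 26, k, n, s), (16, u, 19, 26, m, r, s), (31, z, 1, 6, r, u, a), (31, z, 1, 6, r, u, n), (31, z, 1, 6, r, u, t), (31, z, 1, 6, s, a, a), (31, z, 1, 6, s, a, n), (31, z, 1, 6, s, a, t), (31, z, 1, 6, z, x, a), (31, z, 1, 6, z, x, n), (31, z, 1, 6, z, x, t)}
Keep only column(s) F, C (6 duplicate(s) eliminated): {(16, n), (16, r), (31, a), (31, u), (31, x)}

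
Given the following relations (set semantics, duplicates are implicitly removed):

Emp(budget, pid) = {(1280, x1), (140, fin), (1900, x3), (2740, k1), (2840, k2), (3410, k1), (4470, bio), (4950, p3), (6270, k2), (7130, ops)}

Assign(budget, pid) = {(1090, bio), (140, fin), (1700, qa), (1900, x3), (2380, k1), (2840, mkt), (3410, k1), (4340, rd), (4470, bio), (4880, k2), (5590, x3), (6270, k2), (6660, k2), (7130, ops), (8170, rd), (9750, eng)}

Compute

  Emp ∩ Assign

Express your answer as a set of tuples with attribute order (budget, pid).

{(140, fin), (1900, x3), (3410, k1), (4470, bio), (6270, k2), (7130, ops)}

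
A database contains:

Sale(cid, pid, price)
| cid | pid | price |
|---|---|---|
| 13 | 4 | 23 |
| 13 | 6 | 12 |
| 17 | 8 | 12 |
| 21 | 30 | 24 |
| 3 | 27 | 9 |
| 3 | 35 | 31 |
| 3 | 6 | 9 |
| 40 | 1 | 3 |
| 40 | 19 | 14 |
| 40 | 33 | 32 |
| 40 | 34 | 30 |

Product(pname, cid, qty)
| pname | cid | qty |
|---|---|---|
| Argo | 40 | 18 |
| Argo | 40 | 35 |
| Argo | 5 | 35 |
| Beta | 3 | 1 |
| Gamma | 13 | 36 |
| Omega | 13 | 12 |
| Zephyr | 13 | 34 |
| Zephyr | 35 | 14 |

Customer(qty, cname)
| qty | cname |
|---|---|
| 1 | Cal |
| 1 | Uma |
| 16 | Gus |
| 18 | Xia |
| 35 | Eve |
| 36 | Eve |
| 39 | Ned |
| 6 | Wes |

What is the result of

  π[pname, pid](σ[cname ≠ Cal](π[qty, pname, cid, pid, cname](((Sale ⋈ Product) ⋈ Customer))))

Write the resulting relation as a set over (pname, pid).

Sale ⋈ Product (natural join on cid): {(13, 4, 23, Gamma, 36), (13, 4, 23, Omega, 12), (13, 4, 23, Zephyr, 34), (13, 6, 12, Gamma, 36), (13, 6, 12, Omega, 12), (13, 6, 12, Zephyr, 34), (3, 27, 9, Beta, 1), (3, 35, 31, Beta, 1), (3, 6, 9, Beta, 1), (40, 1, 3, Argo, 18), (40, 1, 3, Argo, 35), (40, 19, 14, Argo, 18), (40, 19, 14, Argo, 35), (40, 33, 32, Argo, 18), (40, 33, 32, Argo, 35), (40, 34, 30, Argo, 18), (40, 34, 30, Argo, 35)}
(Sale ⋈ Product) ⋈ Customer (natural join on qty): {(13, 4, 23, Gamma, 36, Eve), (13, 6, 12, Gamma, 36, Eve), (3, 27, 9, Beta, 1, Cal), (3, 27, 9, Beta, 1, Uma), (3, 35, 31, Beta, 1, Cal), (3, 35, 31, Beta, 1, Uma), (3, 6, 9, Beta, 1, Cal), (3, 6, 9, Beta, 1, Uma), (40, 1, 3, Argo, 18, Xia), (40, 1, 3, Argo, 35, Eve), (40, 19, 14, Argo, 18, Xia), (40, 19, 14, Argo, 35, Eve), (40, 33, 32, Argo, 18, Xia), (40, 33, 32, Argo, 35, Eve), (40, 34, 30, Argo, 18, Xia), (40, 34, 30, Argo, 35, Eve)}
π_{qty, pname, cid, pid, cname} gives {(1, Beta, 3, 27, Cal), (1, Beta, 3, 27, Uma), (1, Beta, 3, 35, Cal), (1, Beta, 3, 35, Uma), (1, Beta, 3, 6, Cal), (1, Beta, 3, 6, Uma), (18, Argo, 40, 1, Xia), (18, Argo, 40, 19, Xia), (18, Argo, 40, 33, Xia), (18, Argo, 40, 34, Xia), (35, Argo, 40, 1, Eve), (35, Argo, 40, 19, Eve), (35, Argo, 40, 33, Eve), (35, Argo, 40, 34, Eve), (36, Gamma, 13, 4, Eve), (36, Gamma, 13, 6, Eve)}.
Selection cname ≠ Cal: {(1, Beta, 3, 27, Uma), (1, Beta, 3, 35, Uma), (1, Beta, 3, 6, Uma), (18, Argo, 40, 1, Xia), (18, Argo, 40, 19, Xia), (18, Argo, 40, 33, Xia), (18, Argo, 40, 34, Xia), (35, Argo, 40, 1, Eve), (35, Argo, 40, 19, Eve), (35, Argo, 40, 33, Eve), (35, Argo, 40, 34, Eve), (36, Gamma, 13, 4, Eve), (36, Gamma, 13, 6, Eve)}
π_{pname, pid} gives {(Argo, 1), (Argo, 19), (Argo, 33), (Argo, 34), (Beta, 27), (Beta, 35), (Beta, 6), (Gamma, 4), (Gamma, 6)} (4 duplicate(s) eliminated).

{(Argo, 1), (Argo, 19), (Argo, 33), (Argo, 34), (Beta, 27), (Beta, 35), (Beta, 6), (Gamma, 4), (Gamma, 6)}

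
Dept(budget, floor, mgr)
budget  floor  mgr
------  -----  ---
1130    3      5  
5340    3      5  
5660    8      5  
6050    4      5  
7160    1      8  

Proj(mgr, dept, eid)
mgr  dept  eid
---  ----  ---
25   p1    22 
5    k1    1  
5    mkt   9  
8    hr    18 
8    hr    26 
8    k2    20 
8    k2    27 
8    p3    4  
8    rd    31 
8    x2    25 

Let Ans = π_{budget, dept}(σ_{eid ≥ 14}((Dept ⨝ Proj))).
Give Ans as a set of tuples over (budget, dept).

Joining Dept and Proj on mgr yields {(1130, 3, 5, k1, 1), (1130, 3, 5, mkt, 9), (5340, 3, 5, k1, 1), (5340, 3, 5, mkt, 9), (5660, 8, 5, k1, 1), (5660, 8, 5, mkt, 9), (6050, 4, 5, k1, 1), (6050, 4, 5, mkt, 9), (7160, 1, 8, hr, 18), (7160, 1, 8, hr, 26), (7160, 1, 8, k2, 20), (7160, 1, 8, k2, 27), (7160, 1, 8, p3, 4), (7160, 1, 8, rd, 31), (7160, 1, 8, x2, 25)}.
Filtering on eid ≥ 14 leaves {(7160, 1, 8, hr, 18), (7160, 1, 8, hr, 26), (7160, 1, 8, k2, 20), (7160, 1, 8, k2, 27), (7160, 1, 8, rd, 31), (7160, 1, 8, x2, 25)}.
Keep only column(s) budget, dept (2 duplicate(s) eliminated): {(7160, hr), (7160, k2), (7160, rd), (7160, x2)}

{(7160, hr), (7160, k2), (7160, rd), (7160, x2)}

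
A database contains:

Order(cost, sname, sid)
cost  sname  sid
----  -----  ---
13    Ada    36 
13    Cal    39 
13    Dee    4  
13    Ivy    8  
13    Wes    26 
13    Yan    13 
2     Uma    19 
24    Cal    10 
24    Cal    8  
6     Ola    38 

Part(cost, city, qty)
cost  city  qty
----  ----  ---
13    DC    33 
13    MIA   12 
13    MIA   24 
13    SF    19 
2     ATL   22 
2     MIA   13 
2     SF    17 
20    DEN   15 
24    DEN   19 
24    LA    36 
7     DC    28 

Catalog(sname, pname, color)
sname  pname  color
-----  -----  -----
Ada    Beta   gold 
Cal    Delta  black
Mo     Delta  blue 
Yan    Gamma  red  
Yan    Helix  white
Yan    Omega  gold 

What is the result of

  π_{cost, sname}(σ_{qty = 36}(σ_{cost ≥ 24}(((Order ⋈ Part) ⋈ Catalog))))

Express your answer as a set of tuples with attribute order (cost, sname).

{(24, Cal)}

Order ⋈ Part (natural join on cost): {(13, Ada, 36, DC, 33), (13, Ada, 36, MIA, 12), (13, Ada, 36, MIA, 24), (13, Ada, 36, SF, 19), (13, Cal, 39, DC, 33), (13, Cal, 39, MIA, 12), (13, Cal, 39, MIA, 24), (13, Cal, 39, SF, 19), (13, Dee, 4, DC, 33), (13, Dee, 4, MIA, 12), (13, Dee, 4, MIA, 24), (13, Dee, 4, SF, 19), (13, Ivy, 8, DC, 33), (13, Ivy, 8, MIA, 12), (13, Ivy, 8, MIA, 24), (13, Ivy, 8, SF, 19), (13, Wes, 26, DC, 33), (13, Wes, 26, MIA, 12), (13, Wes, 26, MIA, 24), (13, Wes, 26, SF, 19), (13, Yan, 13, DC, 33), (13, Yan, 13, MIA, 12), (13, Yan, 13, MIA, 24), (13, Yan, 13, SF, 19), (2, Uma, 19, ATL, 22), (2, Uma, 19, MIA, 13), (2, Uma, 19, SF, 17), (24, Cal, 10, DEN, 19), (24, Cal, 10, LA, 36), (24, Cal, 8, DEN, 19), (24, Cal, 8, LA, 36)}
(Order ⋈ Part) ⋈ Catalog (natural join on sname): {(13, Ada, 36, DC, 33, Beta, gold), (13, Ada, 36, MIA, 12, Beta, gold), (13, Ada, 36, MIA, 24, Beta, gold), (13, Ada, 36, SF, 19, Beta, gold), (13, Cal, 39, DC, 33, Delta, black), (13, Cal, 39, MIA, 12, Delta, black), (13, Cal, 39, MIA, 24, Delta, black), (13, Cal, 39, SF, 19, Delta, black), (13, Yan, 13, DC, 33, Gamma, red), (13, Yan, 13, DC, 33, Helix, white), (13, Yan, 13, DC, 33, Omega, gold), (13, Yan, 13, MIA, 12, Gamma, red), (13, Yan, 13, MIA, 12, Helix, white), (13, Yan, 13, MIA, 12, Omega, gold), (13, Yan, 13, MIA, 24, Gamma, red), (13, Yan, 13, MIA, 24, Helix, white), (13, Yan, 13, MIA, 24, Omega, gold), (13, Yan, 13, SF, 19, Gamma, red), (13, Yan, 13, SF, 19, Helix, white), (13, Yan, 13, SF, 19, Omega, gold), (24, Cal, 10, DEN, 19, Delta, black), (24, Cal, 10, LA, 36, Delta, black), (24, Cal, 8, DEN, 19, Delta, black), (24, Cal, 8, LA, 36, Delta, black)}
Apply σ_{cost ≥ 24}; surviving tuples: {(24, Cal, 10, DEN, 19, Delta, black), (24, Cal, 10, LA, 36, Delta, black), (24, Cal, 8, DEN, 19, Delta, black), (24, Cal, 8, LA, 36, Delta, black)}
Apply σ_{qty = 36}; surviving tuples: {(24, Cal, 10, LA, 36, Delta, black), (24, Cal, 8, LA, 36, Delta, black)}
Projecting to cost, sname (1 duplicate(s) eliminated): {(24, Cal)}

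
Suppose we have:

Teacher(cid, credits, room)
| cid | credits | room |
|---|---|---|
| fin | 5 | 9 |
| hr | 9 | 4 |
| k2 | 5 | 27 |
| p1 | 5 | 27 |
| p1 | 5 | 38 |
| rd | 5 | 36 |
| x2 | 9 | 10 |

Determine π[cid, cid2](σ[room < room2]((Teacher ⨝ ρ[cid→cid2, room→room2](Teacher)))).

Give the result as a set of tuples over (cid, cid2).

ρ[cid→cid2, room→room2]: schema becomes (cid2, credits, room2); tuples unchanged.
Joining Teacher and ρ[cid→cid2, room→room2](Teacher) on credits yields {(fin, 5, 9, fin, 9), (fin, 5, 9, k2, 27), (fin, 5, 9, p1, 27), (fin, 5, 9, p1, 38), (fin, 5, 9, rd, 36), (hr, 9, 4, hr, 4), (hr, 9, 4, x2, 10), (k2, 5, 27, fin, 9), (k2, 5, 27, k2, 27), (k2, 5, 27, p1, 27), (k2, 5, 27, p1, 38), (k2, 5, 27, rd, 36), (p1, 5, 27, fin, 9), (p1, 5, 27, k2, 27), (p1, 5, 27, p1, 27), (p1, 5, 27, p1, 38), (p1, 5, 27, rd, 36), (p1, 5, 38, fin, 9), (p1, 5, 38, k2, 27), (p1, 5, 38, p1, 27), (p1, 5, 38, p1, 38), (p1, 5, 38, rd, 36), (rd, 5, 36, fin, 9), (rd, 5, 36, k2, 27), (rd, 5, 36, p1, 27), (rd, 5, 36, p1, 38), (rd, 5, 36, rd, 36), (x2, 9, 10, hr, 4), (x2, 9, 10, x2, 10)}.
σ[room < room2]: keep tuples satisfying room < room2 → {(fin, 5, 9, k2, 27), (fin, 5, 9, p1, 27), (fin, 5, 9, p1, 38), (fin, 5, 9, rd, 36), (hr, 9, 4, x2, 10), (k2, 5, 27, p1, 38), (k2, 5, 27, rd, 36), (p1, 5, 27, p1, 38), (p1, 5, 27, rd, 36), (rd, 5, 36, p1, 38)}
Keep only column(s) cid, cid2 (1 duplicate(s) eliminated): {(fin, k2), (fin, p1), (fin, rd), (hr, x2), (k2, p1), (k2, rd), (p1, p1), (p1, rd), (rd, p1)}

{(fin, k2), (fin, p1), (fin, rd), (hr, x2), (k2, p1), (k2, rd), (p1, p1), (p1, rd), (rd, p1)}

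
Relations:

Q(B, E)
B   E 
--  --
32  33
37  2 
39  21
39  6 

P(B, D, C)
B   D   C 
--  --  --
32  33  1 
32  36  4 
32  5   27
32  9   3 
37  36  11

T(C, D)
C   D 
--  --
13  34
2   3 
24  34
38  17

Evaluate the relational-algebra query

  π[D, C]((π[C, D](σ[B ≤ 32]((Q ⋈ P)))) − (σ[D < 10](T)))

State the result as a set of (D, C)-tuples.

{(33, 1), (36, 4), (5, 27), (9, 3)}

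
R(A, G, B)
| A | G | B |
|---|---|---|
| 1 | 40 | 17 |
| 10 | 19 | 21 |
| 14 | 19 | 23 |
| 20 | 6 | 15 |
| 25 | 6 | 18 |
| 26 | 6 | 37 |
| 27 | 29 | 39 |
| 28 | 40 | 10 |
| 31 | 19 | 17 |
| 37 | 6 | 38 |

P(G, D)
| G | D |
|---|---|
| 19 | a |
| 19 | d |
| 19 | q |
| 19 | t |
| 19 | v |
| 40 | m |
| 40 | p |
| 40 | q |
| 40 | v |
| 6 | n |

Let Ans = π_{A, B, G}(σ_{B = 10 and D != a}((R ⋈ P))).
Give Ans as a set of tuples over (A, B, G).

{(28, 10, 40)}

Natural join on G: {(1, 40, 17, m), (1, 40, 17, p), (1, 40, 17, q), (1, 40, 17, v), (10, 19, 21, a), (10, 19, 21, d), (10, 19, 21, q), (10, 19, 21, t), (10, 19, 21, v), (14, 19, 23, a), (14, 19, 23, d), (14, 19, 23, q), (14, 19, 23, t), (14, 19, 23, v), (20, 6, 15, n), (25, 6, 18, n), (26, 6, 37, n), (28, 40, 10, m), (28, 40, 10, p), (28, 40, 10, q), (28, 40, 10, v), (31, 19, 17, a), (31, 19, 17, d), (31, 19, 17, q), (31, 19, 17, t), (31, 19, 17, v), (37, 6, 38, n)}
Apply σ_{B = 10 and D != a}; surviving tuples: {(28, 40, 10, m), (28, 40, 10, p), (28, 40, 10, q), (28, 40, 10, v)}
π[A, B, G]: project onto (A, B, G) (3 duplicate(s) eliminated) → {(28, 10, 40)}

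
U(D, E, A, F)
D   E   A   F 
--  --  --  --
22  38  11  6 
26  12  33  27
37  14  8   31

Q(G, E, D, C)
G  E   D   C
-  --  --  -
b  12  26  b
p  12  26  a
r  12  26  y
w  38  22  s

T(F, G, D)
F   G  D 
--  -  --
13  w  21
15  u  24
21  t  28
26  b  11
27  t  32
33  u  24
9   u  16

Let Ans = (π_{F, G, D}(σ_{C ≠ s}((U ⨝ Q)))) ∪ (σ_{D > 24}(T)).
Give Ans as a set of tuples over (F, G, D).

{(21, t, 28), (27, b, 26), (27, p, 26), (27, r, 26), (27, t, 32)}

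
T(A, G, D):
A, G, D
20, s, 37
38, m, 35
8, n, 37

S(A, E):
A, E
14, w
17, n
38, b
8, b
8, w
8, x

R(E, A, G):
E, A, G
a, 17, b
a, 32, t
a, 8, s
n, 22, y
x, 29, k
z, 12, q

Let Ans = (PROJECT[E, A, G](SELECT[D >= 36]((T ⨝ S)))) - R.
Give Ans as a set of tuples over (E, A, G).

{(b, 8, n), (w, 8, n), (x, 8, n)}

Natural join on A: {(38, m, 35, b), (8, n, 37, b), (8, n, 37, w), (8, n, 37, x)}
Filtering on D >= 36 leaves {(8, n, 37, b), (8, n, 37, w), (8, n, 37, x)}.
Keep only column(s) E, A, G: {(b, 8, n), (w, 8, n), (x, 8, n)}
Set difference of the two operands is {(b, 8, n), (w, 8, n), (x, 8, n)}.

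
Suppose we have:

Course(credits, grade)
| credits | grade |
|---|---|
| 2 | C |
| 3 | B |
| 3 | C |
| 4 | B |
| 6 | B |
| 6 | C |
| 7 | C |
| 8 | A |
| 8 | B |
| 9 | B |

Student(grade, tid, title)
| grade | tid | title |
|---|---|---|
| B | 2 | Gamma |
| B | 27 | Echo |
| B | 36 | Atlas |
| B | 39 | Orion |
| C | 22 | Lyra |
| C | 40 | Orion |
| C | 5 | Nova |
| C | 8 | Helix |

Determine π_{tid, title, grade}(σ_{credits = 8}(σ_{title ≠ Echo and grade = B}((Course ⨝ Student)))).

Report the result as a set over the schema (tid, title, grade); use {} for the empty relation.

Course ⋈ Student (natural join on grade): {(2, C, 22, Lyra), (2, C, 40, Orion), (2, C, 5, Nova), (2, C, 8, Helix), (3, B, 2, Gamma), (3, B, 27, Echo), (3, B, 36, Atlas), (3, B, 39, Orion), (3, C, 22, Lyra), (3, C, 40, Orion), (3, C, 5, Nova), (3, C, 8, Helix), (4, B, 2, Gamma), (4, B, 27, Echo), (4, B, 36, Atlas), (4, B, 39, Orion), (6, B, 2, Gamma), (6, B, 27, Echo), (6, B, 36, Atlas), (6, B, 39, Orion), (6, C, 22, Lyra), (6, C, 40, Orion), (6, C, 5, Nova), (6, C, 8, Helix), (7, C, 22, Lyra), (7, C, 40, Orion), (7, C, 5, Nova), (7, C, 8, Helix), (8, B, 2, Gamma), (8, B, 27, Echo), (8, B, 36, Atlas), (8, B, 39, Orion), (9, B, 2, Gamma), (9, B, 27, Echo), (9, B, 36, Atlas), (9, B, 39, Orion)}
σ[title ≠ Echo and grade = B]: keep tuples satisfying title ≠ Echo and grade = B → {(3, B, 2, Gamma), (3, B, 36, Atlas), (3, B, 39, Orion), (4, B, 2, Gamma), (4, B, 36, Atlas), (4, B, 39, Orion), (6, B, 2, Gamma), (6, B, 36, Atlas), (6, B, 39, Orion), (8, B, 2, Gamma), (8, B, 36, Atlas), (8, B, 39, Orion), (9, B, 2, Gamma), (9, B, 36, Atlas), (9, B, 39, Orion)}
σ[credits = 8]: keep tuples satisfying credits = 8 → {(8, B, 2, Gamma), (8, B, 36, Atlas), (8, B, 39, Orion)}
Keep only column(s) tid, title, grade: {(2, Gamma, B), (36, Atlas, B), (39, Orion, B)}

{(2, Gamma, B), (36, Atlas, B), (39, Orion, B)}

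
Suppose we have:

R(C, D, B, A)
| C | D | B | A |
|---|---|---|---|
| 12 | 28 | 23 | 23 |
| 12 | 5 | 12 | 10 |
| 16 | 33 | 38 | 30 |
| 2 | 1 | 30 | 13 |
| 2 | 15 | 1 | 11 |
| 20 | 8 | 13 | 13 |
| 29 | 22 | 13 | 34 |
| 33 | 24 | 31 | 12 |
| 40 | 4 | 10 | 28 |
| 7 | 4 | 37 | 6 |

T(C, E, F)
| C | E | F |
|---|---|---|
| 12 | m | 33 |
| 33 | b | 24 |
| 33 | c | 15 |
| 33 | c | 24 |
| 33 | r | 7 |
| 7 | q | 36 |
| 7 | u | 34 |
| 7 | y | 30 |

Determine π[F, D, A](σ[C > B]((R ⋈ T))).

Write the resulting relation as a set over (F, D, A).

{(15, 24, 12), (24, 24, 12), (7, 24, 12)}

Natural join on C: {(12, 28, 23, 23, m, 33), (12, 5, 12, 10, m, 33), (33, 24, 31, 12, b, 24), (33, 24, 31, 12, c, 15), (33, 24, 31, 12, c, 24), (33, 24, 31, 12, r, 7), (7, 4, 37, 6, q, 36), (7, 4, 37, 6, u, 34), (7, 4, 37, 6, y, 30)}
Selection C > B: {(33, 24, 31, 12, b, 24), (33, 24, 31, 12, c, 15), (33, 24, 31, 12, c, 24), (33, 24, 31, 12, r, 7)}
π_{F, D, A} gives {(15, 24, 12), (24, 24, 12), (7, 24, 12)} (1 duplicate(s) eliminated).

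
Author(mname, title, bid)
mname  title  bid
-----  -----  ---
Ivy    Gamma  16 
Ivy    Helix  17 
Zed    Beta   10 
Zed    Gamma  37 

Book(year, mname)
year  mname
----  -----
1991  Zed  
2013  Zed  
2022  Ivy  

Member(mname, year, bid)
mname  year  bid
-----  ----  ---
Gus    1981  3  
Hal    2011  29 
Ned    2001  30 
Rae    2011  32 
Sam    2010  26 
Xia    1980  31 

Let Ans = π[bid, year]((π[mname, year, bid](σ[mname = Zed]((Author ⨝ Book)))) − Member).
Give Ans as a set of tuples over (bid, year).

Natural join on mname: {(Ivy, Gamma, 16, 2022), (Ivy, Helix, 17, 2022), (Zed, Beta, 10, 1991), (Zed, Beta, 10, 2013), (Zed, Gamma, 37, 1991), (Zed, Gamma, 37, 2013)}
Filtering on mname = Zed leaves {(Zed, Beta, 10, 1991), (Zed, Beta, 10, 2013), (Zed, Gamma, 37, 1991), (Zed, Gamma, 37, 2013)}.
π[mname, year, bid]: project onto (mname, year, bid) → {(Zed, 1991, 10), (Zed, 1991, 37), (Zed, 2013, 10), (Zed, 2013, 37)}
Difference: {(Zed, 1991, 10), (Zed, 1991, 37), (Zed, 2013, 10), (Zed, 2013, 37)} with {(Gus, 1981, 3), (Hal, 2011, 29), (Ned, 2001, 30), (Rae, 2011, 32), (Sam, 2010, 26), (Xia, 1980, 31)} → {(Zed, 1991, 10), (Zed, 1991, 37), (Zed, 2013, 10), (Zed, 2013, 37)}
π[bid, year]: project onto (bid, year) → {(10, 1991), (10, 2013), (37, 1991), (37, 2013)}

{(10, 1991), (10, 2013), (37, 1991), (37, 2013)}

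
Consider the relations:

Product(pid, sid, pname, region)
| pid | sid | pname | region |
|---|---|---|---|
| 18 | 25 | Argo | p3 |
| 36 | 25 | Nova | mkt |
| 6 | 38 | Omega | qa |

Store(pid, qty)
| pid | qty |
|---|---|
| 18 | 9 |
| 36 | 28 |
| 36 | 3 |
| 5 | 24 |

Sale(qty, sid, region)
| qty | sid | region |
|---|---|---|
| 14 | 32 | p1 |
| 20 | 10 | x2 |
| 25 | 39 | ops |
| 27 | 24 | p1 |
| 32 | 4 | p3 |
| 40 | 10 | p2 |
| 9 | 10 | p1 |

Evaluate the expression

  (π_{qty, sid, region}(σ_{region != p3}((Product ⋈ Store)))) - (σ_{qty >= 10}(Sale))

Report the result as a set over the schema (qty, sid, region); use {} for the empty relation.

Product ⋈ Store (natural join on pid): {(18, 25, Argo, p3, 9), (36, 25, Nova, mkt, 28), (36, 25, Nova, mkt, 3)}
Filtering on region != p3 leaves {(36, 25, Nova, mkt, 28), (36, 25, Nova, mkt, 3)}.
π[qty, sid, region]: project onto (qty, sid, region) → {(28, 25, mkt), (3, 25, mkt)}
Filtering on qty >= 10 leaves {(14, 32, p1), (20, 10, x2), (25, 39, ops), (27, 24, p1), (32, 4, p3), (40, 10, p2)}.
Difference: {(28, 25, mkt), (3, 25, mkt)} with {(14, 32, p1), (20, 10, x2), (25, 39, ops), (27, 24, p1), (32, 4, p3), (40, 10, p2)} → {(28, 25, mkt), (3, 25, mkt)}

{(28, 25, mkt), (3, 25, mkt)}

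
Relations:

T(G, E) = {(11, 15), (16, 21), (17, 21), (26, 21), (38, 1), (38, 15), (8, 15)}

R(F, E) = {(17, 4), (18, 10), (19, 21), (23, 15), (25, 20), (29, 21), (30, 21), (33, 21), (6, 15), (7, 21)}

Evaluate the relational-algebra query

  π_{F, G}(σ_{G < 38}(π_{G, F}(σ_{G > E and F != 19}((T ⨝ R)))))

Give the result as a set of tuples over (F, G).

{(29, 26), (30, 26), (33, 26), (7, 26)}

Natural join on E: {(11, 15, 23), (11, 15, 6), (16, 21, 19), (16, 21, 29), (16, 21, 30), (16, 21, 33), (16, 21, 7), (17, 21, 19), (17, 21, 29), (17, 21, 30), (17, 21, 33), (17, 21, 7), (26, 21, 19), (26, 21, 29), (26, 21, 30), (26, 21, 33), (26, 21, 7), (38, 15, 23), (38, 15, 6), (8, 15, 23), (8, 15, 6)}
Selection G > E and F != 19: {(26, 21, 29), (26, 21, 30), (26, 21, 33), (26, 21, 7), (38, 15, 23), (38, 15, 6)}
π[G, F]: project onto (G, F) → {(26, 29), (26, 30), (26, 33), (26, 7), (38, 23), (38, 6)}
Selection G < 38: {(26, 29), (26, 30), (26, 33), (26, 7)}
π[F, G]: project onto (F, G) → {(29, 26), (30, 26), (33, 26), (7, 26)}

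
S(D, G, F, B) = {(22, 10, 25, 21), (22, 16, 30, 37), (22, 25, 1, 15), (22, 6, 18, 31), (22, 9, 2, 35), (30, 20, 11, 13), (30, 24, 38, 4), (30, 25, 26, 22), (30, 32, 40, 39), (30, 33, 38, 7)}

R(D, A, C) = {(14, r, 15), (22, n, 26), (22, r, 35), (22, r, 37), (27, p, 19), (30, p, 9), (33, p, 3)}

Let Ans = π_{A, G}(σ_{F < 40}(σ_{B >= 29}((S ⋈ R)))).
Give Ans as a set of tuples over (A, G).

Joining S and R on D yields {(22, 10, 25, 21, n, 26), (22, 10, 25, 21, r, 35), (22, 10, 25, 21, r, 37), (22, 16, 30, 37, n, 26), (22, 16, 30, 37, r, 35), (22, 16, 30, 37, r, 37), (22, 25, 1, 15, n, 26), (22, 25, 1, 15, r, 35), (22, 25, 1, 15, r, 37), (22, 6, 18, 31, n, 26), (22, 6, 18, 31, r, 35), (22, 6, 18, 31, r, 37), (22, 9, 2, 35, n, 26), (22, 9, 2, 35, r, 35), (22, 9, 2, 35, r, 37), (30, 20, 11, 13, p, 9), (30, 24, 38, 4, p, 9), (30, 25, 26, 22, p, 9), (30, 32, 40, 39, p, 9), (30, 33, 38, 7, p, 9)}.
Filtering on B >= 29 leaves {(22, 16, 30, 37, n, 26), (22, 16, 30, 37, r, 35), (22, 16, 30, 37, r, 37), (22, 6, 18, 31, n, 26), (22, 6, 18, 31, r, 35), (22, 6, 18, 31, r, 37), (22, 9, 2, 35, n, 26), (22, 9, 2, 35, r, 35), (22, 9, 2, 35, r, 37), (30, 32, 40, 39, p, 9)}.
Filtering on F < 40 leaves {(22, 16, 30, 37, n, 26), (22, 16, 30, 37, r, 35), (22, 16, 30, 37, r, 37), (22, 6, 18, 31, n, 26), (22, 6, 18, 31, r, 35), (22, 6, 18, 31, r, 37), (22, 9, 2, 35, n, 26), (22, 9, 2, 35, r, 35), (22, 9, 2, 35, r, 37)}.
π[A, G]: project onto (A, G) (3 duplicate(s) eliminated) → {(n, 16), (n, 6), (n, 9), (r, 16), (r, 6), (r, 9)}

{(n, 16), (n, 6), (n, 9), (r, 16), (r, 6), (r, 9)}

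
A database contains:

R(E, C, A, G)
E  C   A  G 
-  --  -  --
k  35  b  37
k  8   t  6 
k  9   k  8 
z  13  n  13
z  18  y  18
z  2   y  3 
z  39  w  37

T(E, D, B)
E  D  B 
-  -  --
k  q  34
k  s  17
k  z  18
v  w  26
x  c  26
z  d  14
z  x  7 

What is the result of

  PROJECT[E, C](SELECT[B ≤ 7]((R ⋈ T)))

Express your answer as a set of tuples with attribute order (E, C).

{(z, 13), (z, 18), (z, 2), (z, 39)}

R ⋈ T (natural join on E): {(k, 35, b, 37, q, 34), (k, 35, b, 37, s, 17), (k, 35, b, 37, z, 18), (k, 8, t, 6, q, 34), (k, 8, t, 6, s, 17), (k, 8, t, 6, z, 18), (k, 9, k, 8, q, 34), (k, 9, k, 8, s, 17), (k, 9, k, 8, z, 18), (z, 13, n, 13, d, 14), (z, 13, n, 13, x, 7), (z, 18, y, 18, d, 14), (z, 18, y, 18, x, 7), (z, 2, y, 3, d, 14), (z, 2, y, 3, x, 7), (z, 39, w, 37, d, 14), (z, 39, w, 37, x, 7)}
Apply σ_{B ≤ 7}; surviving tuples: {(z, 13, n, 13, x, 7), (z, 18, y, 18, x, 7), (z, 2, y, 3, x, 7), (z, 39, w, 37, x, 7)}
Keep only column(s) E, C: {(z, 13), (z, 18), (z, 2), (z, 39)}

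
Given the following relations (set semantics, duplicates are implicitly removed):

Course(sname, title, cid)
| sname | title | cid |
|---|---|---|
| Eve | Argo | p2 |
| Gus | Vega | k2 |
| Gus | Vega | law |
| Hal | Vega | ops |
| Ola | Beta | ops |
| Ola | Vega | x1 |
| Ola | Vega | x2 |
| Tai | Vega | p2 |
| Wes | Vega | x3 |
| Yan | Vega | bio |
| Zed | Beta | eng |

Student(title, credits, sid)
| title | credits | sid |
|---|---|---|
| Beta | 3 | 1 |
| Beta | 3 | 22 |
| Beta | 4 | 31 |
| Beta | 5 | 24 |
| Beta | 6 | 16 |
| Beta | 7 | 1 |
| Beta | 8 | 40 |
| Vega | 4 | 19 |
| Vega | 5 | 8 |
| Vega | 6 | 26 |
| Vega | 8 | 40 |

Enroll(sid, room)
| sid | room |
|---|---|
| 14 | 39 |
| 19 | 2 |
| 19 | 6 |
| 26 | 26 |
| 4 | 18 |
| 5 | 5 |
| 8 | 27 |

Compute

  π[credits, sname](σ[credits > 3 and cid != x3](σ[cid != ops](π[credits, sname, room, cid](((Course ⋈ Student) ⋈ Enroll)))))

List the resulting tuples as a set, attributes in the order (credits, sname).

Course ⋈ Student (natural join on title): {(Gus, Vega, k2, 4, 19), (Gus, Vega, k2, 5, 8), (Gus, Vega, k2, 6, 26), (Gus, Vega, k2, 8, 40), (Gus, Vega, law, 4, 19), (Gus, Vega, law, 5, 8), (Gus, Vega, law, 6, 26), (Gus, Vega, law, 8, 40), (Hal, Vega, ops, 4, 19), (Hal, Vega, ops, 5, 8), (Hal, Vega, ops, 6, 26), (Hal, Vega, ops, 8, 40), (Ola, Beta, ops, 3, 1), (Ola, Beta, ops, 3, 22), (Ola, Beta, ops, 4, 31), (Ola, Beta, ops, 5, 24), (Ola, Beta, ops, 6, 16), (Ola, Beta, ops, 7, 1), (Ola, Beta, ops, 8, 40), (Ola, Vega, x1, 4, 19), (Ola, Vega, x1, 5, 8), (Ola, Vega, x1, 6, 26), (Ola, Vega, x1, 8, 40), (Ola, Vega, x2, 4, 19), (Ola, Vega, x2, 5, 8), (Ola, Vega, x2, 6, 26), (Ola, Vega, x2, 8, 40), (Tai, Vega, p2, 4, 19), (Tai, Vega, p2, 5, 8), (Tai, Vega, p2, 6, 26), (Tai, Vega, p2, 8, 40), (Wes, Vega, x3, 4, 19), (Wes, Vega, x3, 5, 8), (Wes, Vega, x3, 6, 26), (Wes, Vega, x3, 8, 40), (Yan, Vega, bio, 4, 19), (Yan, Vega, bio, 5, 8), (Yan, Vega, bio, 6, 26), (Yan, Vega, bio, 8, 40), (Zed, Beta, eng, 3, 1), (Zed, Beta, eng, 3, 22), (Zed, Beta, eng, 4, 31), (Zed, Beta, eng, 5, 24), (Zed, Beta, eng, 6, 16), (Zed, Beta, eng, 7, 1), (Zed, Beta, eng, 8, 40)}
(Course ⋈ Student) ⋈ Enroll (natural join on sid): {(Gus, Vega, k2, 4, 19, 2), (Gus, Vega, k2, 4, 19, 6), (Gus, Vega, k2, 5, 8, 27), (Gus, Vega, k2, 6, 26, 26), (Gus, Vega, law, 4, 19, 2), (Gus, Vega, law, 4, 19, 6), (Gus, Vega, law, 5, 8, 27), (Gus, Vega, law, 6, 26, 26), (Hal, Vega, ops, 4, 19, 2), (Hal, Vega, ops, 4, 19, 6), (Hal, Vega, ops, 5, 8, 27), (Hal, Vega, ops, 6, 26, 26), (Ola, Vega, x1, 4, 19, 2), (Ola, Vega, x1, 4, 19, 6), (Ola, Vega, x1, 5, 8, 27), (Ola, Vega, x1, 6, 26, 26), (Ola, Vega, x2, 4, 19, 2), (Ola, Vega, x2, 4, 19, 6), (Ola, Vega, x2, 5, 8, 27), (Ola, Vega, x2, 6, 26, 26), (Tai, Vega, p2, 4, 19, 2), (Tai, Vega, p2, 4, 19, 6), (Tai, Vega, p2, 5, 8, 27), (Tai, Vega, p2, 6, 26, 26), (Wes, Vega, x3, 4, 19, 2), (Wes, Vega, x3, 4, 19, 6), (Wes, Vega, x3, 5, 8, 27), (Wes, Vega, x3, 6, 26, 26), (Yan, Vega, bio, 4, 19, 2), (Yan, Vega, bio, 4, 19, 6), (Yan, Vega, bio, 5, 8, 27), (Yan, Vega, bio, 6, 26, 26)}
π_{credits, sname, room, cid} gives {(4, Gus, 2, k2), (4, Gus, 2, law), (4, Gus, 6, k2), (4, Gus, 6, law), (4, Hal, 2, ops), (4, Hal, 6, ops), (4, Ola, 2, x1), (4, Ola, 2, x2), (4, Ola, 6, x1), (4, Ola, 6, x2), (4, Tai, 2, p2), (4, Tai, 6, p2), (4, Wes, 2, x3), (4, Wes, 6, x3), (4, Yan, 2, bio), (4, Yan, 6, bio), (5, Gus, 27, k2), (5, Gus, 27, law), (5, Hal, 27, ops), (5, Ola, 27, x1), (5, Ola, 27, x2), (5, Tai, 27, p2), (5, Wes, 27, x3), (5, Yan, 27, bio), (6, Gus, 26, k2), (6, Gus, 26, law), (6, Hal, 26, ops), (6, Ola, 26, x1), (6, Ola, 26, x2), (6, Tai, 26, p2), (6, Wes, 26, x3), (6, Yan, 26, bio)}.
Apply σ_{cid != ops}; surviving tuples: {(4, Gus, 2, k2), (4, Gus, 2, law), (4, Gus, 6, k2), (4, Gus, 6, law), (4, Ola, 2, x1), (4, Ola, 2, x2), (4, Ola, 6, x1), (4, Ola, 6, x2), (4, Tai, 2, p2), (4, Tai, 6, p2), (4, Wes, 2, x3), (4, Wes, 6, x3), (4, Yan, 2, bio), (4, Yan, 6, bio), (5, Gus, 27, k2), (5, Gus, 27, law), (5, Ola, 27, x1), (5, Ola, 27, x2), (5, Tai, 27, p2), (5, Wes, 27, x3), (5, Yan, 27, bio), (6, Gus, 26, k2), (6, Gus, 26, law), (6, Ola, 26, x1), (6, Ola, 26, x2), (6, Tai, 26, p2), (6, Wes, 26, x3), (6, Yan, 26, bio)}
Apply σ_{credits > 3 and cid != x3}; surviving tuples: {(4, Gus, 2, k2), (4, Gus, 2, law), (4, Gus, 6, k2), (4, Gus, 6, law), (4, Ola, 2, x1), (4, Ola, 2, x2), (4, Ola, 6, x1), (4, Ola, 6, x2), (4, Tai, 2, p2), (4, Tai, 6, p2), (4, Yan, 2, bio), (4, Yan, 6, bio), (5, Gus, 27, k2), (5, Gus, 27, law), (5, Ola, 27, x1), (5, Ola, 27, x2), (5, Tai, 27, p2), (5, Yan, 27, bio), (6, Gus, 26, k2), (6, Gus, 26, law), (6, Ola, 26, x1), (6, Ola, 26, x2), (6, Tai, 26, p2), (6, Yan, 26, bio)}
π_{credits, sname} gives {(4, Gus), (4, Ola), (4, Tai), (4, Yan), (5, Gus), (5, Ola), (5, Tai), (5, Yan), (6, Gus), (6, Ola), (6, Tai), (6, Yan)} (12 duplicate(s) eliminated).

{(4, Gus), (4, Ola), (4, Tai), (4, Yan), (5, Gus), (5, Ola), (5, Tai), (5, Yan), (6, Gus), (6, Ola), (6, Tai), (6, Yan)}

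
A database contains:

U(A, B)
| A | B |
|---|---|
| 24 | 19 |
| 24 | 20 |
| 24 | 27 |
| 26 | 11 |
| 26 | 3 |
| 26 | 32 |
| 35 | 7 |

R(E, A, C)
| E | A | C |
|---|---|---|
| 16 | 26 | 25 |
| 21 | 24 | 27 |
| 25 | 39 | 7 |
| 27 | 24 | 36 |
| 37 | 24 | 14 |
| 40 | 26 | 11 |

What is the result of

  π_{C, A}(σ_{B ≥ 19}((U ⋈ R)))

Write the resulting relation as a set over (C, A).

Joining U and R on A yields {(24, 19, 21, 27), (24, 19, 27, 36), (24, 19, 37, 14), (24, 20, 21, 27), (24, 20, 27, 36), (24, 20, 37, 14), (24, 27, 21, 27), (24, 27, 27, 36), (24, 27, 37, 14), (26, 11, 16, 25), (26, 11, 40, 11), (26, 3, 16, 25), (26, 3, 40, 11), (26, 32, 16, 25), (26, 32, 40, 11)}.
Filtering on B ≥ 19 leaves {(24, 19, 21, 27), (24, 19, 27, 36), (24, 19, 37, 14), (24, 20, 21, 27), (24, 20, 27, 36), (24, 20, 37, 14), (24, 27, 21, 27), (24, 27, 27, 36), (24, 27, 37, 14), (26, 32, 16, 25), (26, 32, 40, 11)}.
Projecting to C, A (6 duplicate(s) eliminated): {(11, 26), (14, 24), (25, 26), (27, 24), (36, 24)}

{(11, 26), (14, 24), (25, 26), (27, 24), (36, 24)}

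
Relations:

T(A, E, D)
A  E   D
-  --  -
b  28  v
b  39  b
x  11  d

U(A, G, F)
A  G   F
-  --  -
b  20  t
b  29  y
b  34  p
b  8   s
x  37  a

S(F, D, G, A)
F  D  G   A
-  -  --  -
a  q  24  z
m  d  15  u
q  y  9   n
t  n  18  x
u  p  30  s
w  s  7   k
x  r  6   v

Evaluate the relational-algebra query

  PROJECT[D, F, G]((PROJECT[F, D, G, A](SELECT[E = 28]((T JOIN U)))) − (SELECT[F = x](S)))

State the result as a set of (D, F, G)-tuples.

{(v, p, 34), (v, s, 8), (v, t, 20), (v, y, 29)}

Joining T and U on A yields {(b, 28, v, 20, t), (b, 28, v, 29, y), (b, 28, v, 34, p), (b, 28, v, 8, s), (b, 39, b, 20, t), (b, 39, b, 29, y), (b, 39, b, 34, p), (b, 39, b, 8, s), (x, 11, d, 37, a)}.
Selection E = 28: {(b, 28, v, 20, t), (b, 28, v, 29, y), (b, 28, v, 34, p), (b, 28, v, 8, s)}
π[F, D, G, A]: project onto (F, D, G, A) → {(p, v, 34, b), (s, v, 8, b), (t, v, 20, b), (y, v, 29, b)}
Selection F = x: {(x, r, 6, v)}
Set difference of the two operands is {(p, v, 34, b), (s, v, 8, b), (t, v, 20, b), (y, v, 29, b)}.
π[D, F, G]: project onto (D, F, G) → {(v, p, 34), (v, s, 8), (v, t, 20), (v, y, 29)}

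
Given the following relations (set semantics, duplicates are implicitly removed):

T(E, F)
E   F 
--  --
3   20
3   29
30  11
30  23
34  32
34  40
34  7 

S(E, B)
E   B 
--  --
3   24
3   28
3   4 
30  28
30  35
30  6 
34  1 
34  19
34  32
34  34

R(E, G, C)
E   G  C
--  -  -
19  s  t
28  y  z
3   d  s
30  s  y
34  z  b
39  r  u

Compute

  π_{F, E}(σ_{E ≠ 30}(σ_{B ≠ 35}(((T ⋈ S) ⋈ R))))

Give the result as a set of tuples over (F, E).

{(20, 3), (29, 3), (32, 34), (40, 34), (7, 34)}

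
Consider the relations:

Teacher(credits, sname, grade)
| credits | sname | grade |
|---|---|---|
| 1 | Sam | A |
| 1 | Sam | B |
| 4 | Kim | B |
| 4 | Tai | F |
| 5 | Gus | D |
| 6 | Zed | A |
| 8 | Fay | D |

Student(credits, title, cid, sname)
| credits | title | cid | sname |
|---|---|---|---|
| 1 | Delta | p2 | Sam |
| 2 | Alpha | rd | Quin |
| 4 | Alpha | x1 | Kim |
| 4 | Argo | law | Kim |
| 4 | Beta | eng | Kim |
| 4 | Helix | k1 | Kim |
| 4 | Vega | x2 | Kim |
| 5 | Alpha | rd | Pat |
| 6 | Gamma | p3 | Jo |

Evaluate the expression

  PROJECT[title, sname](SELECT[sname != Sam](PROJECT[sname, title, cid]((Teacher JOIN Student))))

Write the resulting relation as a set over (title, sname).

Natural join on credits, sname: {(1, Sam, A, Delta, p2), (1, Sam, B, Delta, p2), (4, Kim, B, Alpha, x1), (4, Kim, B, Argo, law), (4, Kim, B, Beta, eng), (4, Kim, B, Helix, k1), (4, Kim, B, Vega, x2)}
π[sname, title, cid]: project onto (sname, title, cid) (1 duplicate(s) eliminated) → {(Kim, Alpha, x1), (Kim, Argo, law), (Kim, Beta, eng), (Kim, Helix, k1), (Kim, Vega, x2), (Sam, Delta, p2)}
Selection sname != Sam: {(Kim, Alpha, x1), (Kim, Argo, law), (Kim, Beta, eng), (Kim, Helix, k1), (Kim, Vega, x2)}
π[title, sname]: project onto (title, sname) → {(Alpha, Kim), (Argo, Kim), (Beta, Kim), (Helix, Kim), (Vega, Kim)}

{(Alpha, Kim), (Argo, Kim), (Beta, Kim), (Helix, Kim), (Vega, Kim)}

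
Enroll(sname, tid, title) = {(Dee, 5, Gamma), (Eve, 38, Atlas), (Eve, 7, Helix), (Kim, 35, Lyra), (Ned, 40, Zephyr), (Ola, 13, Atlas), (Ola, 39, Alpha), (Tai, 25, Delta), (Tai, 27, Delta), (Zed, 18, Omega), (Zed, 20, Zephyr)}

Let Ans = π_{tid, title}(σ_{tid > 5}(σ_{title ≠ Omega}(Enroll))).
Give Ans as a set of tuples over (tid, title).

Selection title ≠ Omega: {(Dee, 5, Gamma), (Eve, 38, Atlas), (Eve, 7, Helix), (Kim, 35, Lyra), (Ned, 40, Zephyr), (Ola, 13, Atlas), (Ola, 39, Alpha), (Tai, 25, Delta), (Tai, 27, Delta), (Zed, 20, Zephyr)}
Selection tid > 5: {(Eve, 38, Atlas), (Eve, 7, Helix), (Kim, 35, Lyra), (Ned, 40, Zephyr), (Ola, 13, Atlas), (Ola, 39, Alpha), (Tai, 25, Delta), (Tai, 27, Delta), (Zed, 20, Zephyr)}
π[tid, title]: project onto (tid, title) → {(13, Atlas), (20, Zephyr), (25, Delta), (27, Delta), (35, Lyra), (38, Atlas), (39, Alpha), (40, Zephyr), (7, Helix)}

{(13, Atlas), (20, Zephyr), (25, Delta), (27, Delta), (35, Lyra), (38, Atlas), (39, Alpha), (40, Zephyr), (7, Helix)}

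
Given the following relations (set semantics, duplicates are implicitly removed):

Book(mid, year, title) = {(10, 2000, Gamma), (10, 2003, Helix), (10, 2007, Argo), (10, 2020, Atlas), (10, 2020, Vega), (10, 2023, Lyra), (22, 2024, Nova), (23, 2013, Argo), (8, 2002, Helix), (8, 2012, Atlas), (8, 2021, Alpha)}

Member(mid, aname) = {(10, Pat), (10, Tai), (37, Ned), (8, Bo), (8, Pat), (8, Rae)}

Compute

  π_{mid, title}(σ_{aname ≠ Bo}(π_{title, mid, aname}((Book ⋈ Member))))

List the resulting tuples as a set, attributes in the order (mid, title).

Book ⋈ Member (natural join on mid): {(10, 2000, Gamma, Pat), (10, 2000, Gamma, Tai), (10, 2003, Helix, Pat), (10, 2003, Helix, Tai), (10, 2007, Argo, Pat), (10, 2007, Argo, Tai), (10, 2020, Atlas, Pat), (10, 2020, Atlas, Tai), (10, 2020, Vega, Pat), (10, 2020, Vega, Tai), (10, 2023, Lyra, Pat), (10, 2023, Lyra, Tai), (8, 2002, Helix, Bo), (8, 2002, Helix, Pat), (8, 2002, Helix, Rae), (8, 2012, Atlas, Bo), (8, 2012, Atlas, Pat), (8, 2012, Atlas, Rae), (8, 2021, Alpha, Bo), (8, 2021, Alpha, Pat), (8, 2021, Alpha, Rae)}
π[title, mid, aname]: project onto (title, mid, aname) → {(Alpha, 8, Bo), (Alpha, 8, Pat), (Alpha, 8, Rae), (Argo, 10, Pat), (Argo, 10, Tai), (Atlas, 10, Pat), (Atlas, 10, Tai), (Atlas, 8, Bo), (Atlas, 8, Pat), (Atlas, 8, Rae), (Gamma, 10, Pat), (Gamma, 10, Tai), (Helix, 10, Pat), (Helix, 10, Tai), (Helix, 8, Bo), (Helix, 8, Pat), (Helix, 8, Rae), (Lyra, 10, Pat), (Lyra, 10, Tai), (Vega, 10, Pat), (Vega, 10, Tai)}
σ[aname ≠ Bo]: keep tuples satisfying aname ≠ Bo → {(Alpha, 8, Pat), (Alpha, 8, Rae), (Argo, 10, Pat), (Argo, 10, Tai), (Atlas, 10, Pat), (Atlas, 10, Tai), (Atlas, 8, Pat), (Atlas, 8, Rae), (Gamma, 10, Pat), (Gamma, 10, Tai), (Helix, 10, Pat), (Helix, 10, Tai), (Helix, 8, Pat), (Helix, 8, Rae), (Lyra, 10, Pat), (Lyra, 10, Tai), (Vega, 10, Pat), (Vega, 10, Tai)}
π[mid, title]: project onto (mid, title) (9 duplicate(s) eliminated) → {(10, Argo), (10, Atlas), (10, Gamma), (10, Helix), (10, Lyra), (10, Vega), (8, Alpha), (8, Atlas), (8, Helix)}

{(10, Argo), (10, Atlas), (10, Gamma), (10, Helix), (10, Lyra), (10, Vega), (8, Alpha), (8, Atlas), (8, Helix)}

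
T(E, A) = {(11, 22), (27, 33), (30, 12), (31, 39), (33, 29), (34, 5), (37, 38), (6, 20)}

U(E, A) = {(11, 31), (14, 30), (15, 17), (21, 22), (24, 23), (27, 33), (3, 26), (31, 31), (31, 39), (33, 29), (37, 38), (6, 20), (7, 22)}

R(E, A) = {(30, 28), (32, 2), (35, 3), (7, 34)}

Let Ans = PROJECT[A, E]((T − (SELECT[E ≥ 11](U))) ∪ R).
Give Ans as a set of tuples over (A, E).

{(12, 30), (2, 32), (20, 6), (22, 11), (28, 30), (3, 35), (34, 7), (5, 34)}

Apply σ_{E ≥ 11}; surviving tuples: {(11, 31), (14, 30), (15, 17), (21, 22), (24, 23), (27, 33), (31, 31), (31, 39), (33, 29), (37, 38)}
Taking the difference: {(11, 22), (30, 12), (34, 5), (6, 20)}
Taking the union: {(11, 22), (30, 12), (30, 28), (32, 2), (34, 5), (35, 3), (6, 20), (7, 34)}
Projecting to A, E: {(12, 30), (2, 32), (20, 6), (22, 11), (28, 30), (3, 35), (34, 7), (5, 34)}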